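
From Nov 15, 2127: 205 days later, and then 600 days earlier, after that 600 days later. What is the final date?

June 7, 2128

Advancing 205 days from November 15, 2127:
November has 30 days, so 30 − 15 = 15 days remain after November 15, 2127; 205 − 15 = 190 left.
December 2127 has 31 days: 190 − 31 = 159 left.
January 2128 has 31 days: 159 − 31 = 128 left.
February 2128 has 29 days (2128 is a leap year): 128 − 29 = 99 left.
March 2128 has 31 days: 99 − 31 = 68 left.
April 2128 has 30 days: 68 − 30 = 38 left.
May 2128 has 31 days: 38 − 31 = 7 left.
7 days into June 2128 → June 7, 2128.
Counting back 600 days from June 7, 2128:
Going back 7 days from June 7, 2128 reaches the end of the previous month; 600 − 7 = 593 left.
May 2128 has 31 days: 593 − 31 = 562 left.
April 2128 has 30 days: 562 − 30 = 532 left.
March 2128 has 31 days: 532 − 31 = 501 left.
February 2128 has 29 days (2128 is a leap year): 501 − 29 = 472 left.
January 2128 has 31 days: 472 − 31 = 441 left.
December 2127 has 31 days: 441 − 31 = 410 left.
November 2127 has 30 days: 410 − 30 = 380 left.
October 2127 has 31 days: 380 − 31 = 349 left.
September 2127 has 30 days: 349 − 30 = 319 left.
August 2127 has 31 days: 319 − 31 = 288 left.
July 2127 has 31 days: 288 − 31 = 257 left.
June 2127 has 30 days: 257 − 30 = 227 left.
May 2127 has 31 days: 227 − 31 = 196 left.
April 2127 has 30 days: 196 − 30 = 166 left.
March 2127 has 31 days: 166 − 31 = 135 left.
February 2127 has 28 days (2127 is not a leap year): 135 − 28 = 107 left.
January 2127 has 31 days: 107 − 31 = 76 left.
December 2126 has 31 days: 76 − 31 = 45 left.
November 2126 has 30 days: 45 − 30 = 15 left.
October 2126 has 31 days; 31 − 15 = 16 → October 16, 2126.
Adding 600 days from October 16, 2126:
October has 31 days, so 31 − 16 = 15 days remain after October 16, 2126; 600 − 15 = 585 left.
November 2126 has 30 days: 585 − 30 = 555 left.
December 2126 has 31 days: 555 − 31 = 524 left.
January 2127 has 31 days: 524 − 31 = 493 left.
February 2127 has 28 days (2127 is not a leap year): 493 − 28 = 465 left.
March 2127 has 31 days: 465 − 31 = 434 left.
April 2127 has 30 days: 434 − 30 = 404 left.
May 2127 has 31 days: 404 − 31 = 373 left.
June 2127 has 30 days: 373 − 30 = 343 left.
July 2127 has 31 days: 343 − 31 = 312 left.
August 2127 has 31 days: 312 − 31 = 281 left.
September 2127 has 30 days: 281 − 30 = 251 left.
October 2127 has 31 days: 251 − 31 = 220 left.
November 2127 has 30 days: 220 − 30 = 190 left.
December 2127 has 31 days: 190 − 31 = 159 left.
January 2128 has 31 days: 159 − 31 = 128 left.
February 2128 has 29 days (2128 is a leap year): 128 − 29 = 99 left.
March 2128 has 31 days: 99 − 31 = 68 left.
April 2128 has 30 days: 68 − 30 = 38 left.
May 2128 has 31 days: 38 − 31 = 7 left.
7 days into June 2128 → June 7, 2128.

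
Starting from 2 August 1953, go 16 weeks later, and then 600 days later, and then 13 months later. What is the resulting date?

Adding 16 weeks (= 112 days) from August 2, 1953:
August has 31 days, so 31 − 2 = 29 days remain after August 2, 1953; 112 − 29 = 83 left.
September 1953 has 30 days: 83 − 30 = 53 left.
October 1953 has 31 days: 53 − 31 = 22 left.
22 days into November 1953 → November 22, 1953.
Counting forward 600 days from November 22, 1953:
November has 30 days, so 30 − 22 = 8 days remain after November 22, 1953; 600 − 8 = 592 left.
December 1953 has 31 days: 592 − 31 = 561 left.
January 1954 has 31 days: 561 − 31 = 530 left.
February 1954 has 28 days (1954 is not a leap year): 530 − 28 = 502 left.
March 1954 has 31 days: 502 − 31 = 471 left.
April 1954 has 30 days: 471 − 30 = 441 left.
May 1954 has 31 days: 441 − 31 = 410 left.
June 1954 has 30 days: 410 − 30 = 380 left.
July 1954 has 31 days: 380 − 31 = 349 left.
August 1954 has 31 days: 349 − 31 = 318 left.
September 1954 has 30 days: 318 − 30 = 288 left.
October 1954 has 31 days: 288 − 31 = 257 left.
November 1954 has 30 days: 257 − 30 = 227 left.
December 1954 has 31 days: 227 − 31 = 196 left.
January 1955 has 31 days: 196 − 31 = 165 left.
February 1955 has 28 days (1955 is not a leap year): 165 − 28 = 137 left.
March 1955 has 31 days: 137 − 31 = 106 left.
April 1955 has 30 days: 106 − 30 = 76 left.
May 1955 has 31 days: 76 − 31 = 45 left.
June 1955 has 30 days: 45 − 30 = 15 left.
15 days into July 1955 → July 15, 1955.
Adding 13 months from July 15, 1955:
month 7 + 13 = 20, which is month 8 of year 1956 → August 1956.
Day 15 is valid in August, giving August 15, 1956.

August 15, 1956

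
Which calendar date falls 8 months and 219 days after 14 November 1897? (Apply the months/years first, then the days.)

February 18, 1899

Adding 8 months and 219 days from November 14, 1897: first the month/year part, then the days.
month 11 + 8 = 19, which is month 7 of year 1898 → July 1898.
Day 14 is valid in July, giving July 14, 1898.
Now add 219 days from July 14, 1898.
July has 31 days, so 31 − 14 = 17 days remain after July 14, 1898; 219 − 17 = 202 left.
August 1898 has 31 days: 202 − 31 = 171 left.
September 1898 has 30 days: 171 − 30 = 141 left.
October 1898 has 31 days: 141 − 31 = 110 left.
November 1898 has 30 days: 110 − 30 = 80 left.
December 1898 has 31 days: 80 − 31 = 49 left.
January 1899 has 31 days: 49 − 31 = 18 left.
18 days into February 1899 → February 18, 1899.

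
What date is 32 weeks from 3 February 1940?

Counting forward 32 weeks = 224 days from February 3, 1940.
February has 29 days, so 29 − 3 = 26 days remain after February 3, 1940; 224 − 26 = 198 left.
March 1940 has 31 days: 198 − 31 = 167 left.
April 1940 has 30 days: 167 − 30 = 137 left.
May 1940 has 31 days: 137 − 31 = 106 left.
June 1940 has 30 days: 106 − 30 = 76 left.
July 1940 has 31 days: 76 − 31 = 45 left.
August 1940 has 31 days: 45 − 31 = 14 left.
14 days into September 1940 → September 14, 1940.

September 14, 1940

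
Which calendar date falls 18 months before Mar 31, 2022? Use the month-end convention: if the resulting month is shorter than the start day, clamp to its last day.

September 30, 2020

Counting back 18 months from March 31, 2022.
month 3 − 18 = -15, which is month 9 of year 2020 → September 2020.
September 2020 has only 30 days and the start was day 31, so the date clamps to September 30, 2020.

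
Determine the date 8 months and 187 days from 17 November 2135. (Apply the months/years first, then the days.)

January 20, 2137

Counting forward 8 months and 187 days from November 17, 2135: first the month/year part, then the days.
month 11 + 8 = 19, which is month 7 of year 2136 → July 2136.
Day 17 is valid in July, giving July 17, 2136.
Now add 187 days from July 17, 2136.
July has 31 days, so 31 − 17 = 14 days remain after July 17, 2136; 187 − 14 = 173 left.
August 2136 has 31 days: 173 − 31 = 142 left.
September 2136 has 30 days: 142 − 30 = 112 left.
October 2136 has 31 days: 112 − 31 = 81 left.
November 2136 has 30 days: 81 − 30 = 51 left.
December 2136 has 31 days: 51 − 31 = 20 left.
20 days into January 2137 → January 20, 2137.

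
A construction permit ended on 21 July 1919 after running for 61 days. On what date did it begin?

May 21, 1919

Going back 61 days from July 21, 1919.
Going back 21 days from July 21, 1919 reaches the end of the previous month; 61 − 21 = 40 left.
June 1919 has 30 days: 40 − 30 = 10 left.
May 1919 has 31 days; 31 − 10 = 21 → May 21, 1919.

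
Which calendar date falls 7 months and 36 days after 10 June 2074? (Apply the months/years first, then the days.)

February 15, 2075

Adding 7 months and 36 days from June 10, 2074: first the month/year part, then the days.
month 6 + 7 = 13, which is month 1 of year 2075 → January 2075.
Day 10 is valid in January, giving January 10, 2075.
Now add 36 days from January 10, 2075.
January has 31 days, so 31 − 10 = 21 days remain after January 10, 2075; 36 − 21 = 15 left.
15 days into February 2075 → February 15, 2075.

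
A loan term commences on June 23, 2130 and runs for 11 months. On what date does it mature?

May 23, 2131

Counting forward 11 months from June 23, 2130.
month 6 + 11 = 17, which is month 5 of year 2131 → May 2131.
Day 23 is valid in May, giving May 23, 2131.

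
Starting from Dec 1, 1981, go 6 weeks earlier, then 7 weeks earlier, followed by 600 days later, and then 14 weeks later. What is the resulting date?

Subtracting 6 weeks (= 42 days) from December 1, 1981:
Going back 1 day from December 1, 1981 reaches the end of the previous month; 42 − 1 = 41 left.
November 1981 has 30 days: 41 − 30 = 11 left.
October 1981 has 31 days; 31 − 11 = 20 → October 20, 1981.
Counting back 7 weeks (= 49 days) from October 20, 1981:
Going back 20 days from October 20, 1981 reaches the end of the previous month; 49 − 20 = 29 left.
September 1981 has 30 days; 30 − 29 = 1 → September 1, 1981.
Advancing 600 days from September 1, 1981:
September has 30 days, so 30 − 1 = 29 days remain after September 1, 1981; 600 − 29 = 571 left.
October 1981 has 31 days: 571 − 31 = 540 left.
November 1981 has 30 days: 540 − 30 = 510 left.
December 1981 has 31 days: 510 − 31 = 479 left.
January 1982 has 31 days: 479 − 31 = 448 left.
February 1982 has 28 days (1982 is not a leap year): 448 − 28 = 420 left.
March 1982 has 31 days: 420 − 31 = 389 left.
April 1982 has 30 days: 389 − 30 = 359 left.
May 1982 has 31 days: 359 − 31 = 328 left.
June 1982 has 30 days: 328 − 30 = 298 left.
July 1982 has 31 days: 298 − 31 = 267 left.
August 1982 has 31 days: 267 − 31 = 236 left.
September 1982 has 30 days: 236 − 30 = 206 left.
October 1982 has 31 days: 206 − 31 = 175 left.
November 1982 has 30 days: 175 − 30 = 145 left.
December 1982 has 31 days: 145 − 31 = 114 left.
January 1983 has 31 days: 114 − 31 = 83 left.
February 1983 has 28 days (1983 is not a leap year): 83 − 28 = 55 left.
March 1983 has 31 days: 55 − 31 = 24 left.
24 days into April 1983 → April 24, 1983.
Advancing 14 weeks (= 98 days) from April 24, 1983:
April has 30 days, so 30 − 24 = 6 days remain after April 24, 1983; 98 − 6 = 92 left.
May 1983 has 31 days: 92 − 31 = 61 left.
June 1983 has 30 days: 61 − 30 = 31 left.
31 days into July 1983 → July 31, 1983.

July 31, 1983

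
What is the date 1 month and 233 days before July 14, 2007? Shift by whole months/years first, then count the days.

October 24, 2006

Counting back 1 month and 233 days from July 14, 2007: first the month/year part, then the days.
month 7 − 1 = 6 → June 2007.
Day 14 is valid in June, giving June 14, 2007.
Now subtract 233 days from June 14, 2007.
Going back 14 days from June 14, 2007 reaches the end of the previous month; 233 − 14 = 219 left.
May 2007 has 31 days: 219 − 31 = 188 left.
April 2007 has 30 days: 188 − 30 = 158 left.
March 2007 has 31 days: 158 − 31 = 127 left.
February 2007 has 28 days (2007 is not a leap year): 127 − 28 = 99 left.
January 2007 has 31 days: 99 − 31 = 68 left.
December 2006 has 31 days: 68 − 31 = 37 left.
November 2006 has 30 days: 37 − 30 = 7 left.
October 2006 has 31 days; 31 − 7 = 24 → October 24, 2006.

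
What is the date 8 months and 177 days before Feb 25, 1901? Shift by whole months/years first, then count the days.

Counting back 8 months and 177 days from February 25, 1901: first the month/year part, then the days.
month 2 − 8 = -6, which is month 6 of year 1900 → June 1900.
Day 25 is valid in June, giving June 25, 1900.
Now subtract 177 days from June 25, 1900.
Going back 25 days from June 25, 1900 reaches the end of the previous month; 177 − 25 = 152 left.
May 1900 has 31 days: 152 − 31 = 121 left.
April 1900 has 30 days: 121 − 30 = 91 left.
March 1900 has 31 days: 91 − 31 = 60 left.
February 1900 has 28 days (1900 is not a leap year (divisible by 100 but not 400)): 60 − 28 = 32 left.
January 1900 has 31 days: 32 − 31 = 1 left.
December 1899 has 31 days; 31 − 1 = 30 → December 30, 1899.

December 30, 1899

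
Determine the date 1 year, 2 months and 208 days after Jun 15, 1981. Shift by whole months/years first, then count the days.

March 11, 1983

Advancing 1 year, 2 months and 208 days from June 15, 1981: first the month/year part, then the days.
+1 year → 1982; month 6 + 2 = 8 → August 1982.
Day 15 is valid in August, giving August 15, 1982.
Now add 208 days from August 15, 1982.
August has 31 days, so 31 − 15 = 16 days remain after August 15, 1982; 208 − 16 = 192 left.
September 1982 has 30 days: 192 − 30 = 162 left.
October 1982 has 31 days: 162 − 31 = 131 left.
November 1982 has 30 days: 131 − 30 = 101 left.
December 1982 has 31 days: 101 − 31 = 70 left.
January 1983 has 31 days: 70 − 31 = 39 left.
February 1983 has 28 days (1983 is not a leap year): 39 − 28 = 11 left.
11 days into March 1983 → March 11, 1983.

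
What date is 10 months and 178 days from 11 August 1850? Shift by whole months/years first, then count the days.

December 6, 1851

Counting forward 10 months and 178 days from August 11, 1850: first the month/year part, then the days.
month 8 + 10 = 18, which is month 6 of year 1851 → June 1851.
Day 11 is valid in June, giving June 11, 1851.
Now add 178 days from June 11, 1851.
June has 30 days, so 30 − 11 = 19 days remain after June 11, 1851; 178 − 19 = 159 left.
July 1851 has 31 days: 159 − 31 = 128 left.
August 1851 has 31 days: 128 − 31 = 97 left.
September 1851 has 30 days: 97 − 30 = 67 left.
October 1851 has 31 days: 67 − 31 = 36 left.
November 1851 has 30 days: 36 − 30 = 6 left.
6 days into December 1851 → December 6, 1851.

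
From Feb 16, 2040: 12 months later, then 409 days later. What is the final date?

April 1, 2042

Counting forward 12 months from February 16, 2040:
month 2 + 12 = 14, which is month 2 of year 2041 → February 2041.
Day 16 is valid in February, giving February 16, 2041.
Adding 409 days from February 16, 2041:
February has 28 days, so 28 − 16 = 12 days remain after February 16, 2041; 409 − 12 = 397 left.
March 2041 has 31 days: 397 − 31 = 366 left.
April 2041 has 30 days: 366 − 30 = 336 left.
May 2041 has 31 days: 336 − 31 = 305 left.
June 2041 has 30 days: 305 − 30 = 275 left.
July 2041 has 31 days: 275 − 31 = 244 left.
August 2041 has 31 days: 244 − 31 = 213 left.
September 2041 has 30 days: 213 − 30 = 183 left.
October 2041 has 31 days: 183 − 31 = 152 left.
November 2041 has 30 days: 152 − 30 = 122 left.
December 2041 has 31 days: 122 − 31 = 91 left.
January 2042 has 31 days: 91 − 31 = 60 left.
February 2042 has 28 days (2042 is not a leap year): 60 − 28 = 32 left.
March 2042 has 31 days: 32 − 31 = 1 left.
1 day into April 2042 → April 1, 2042.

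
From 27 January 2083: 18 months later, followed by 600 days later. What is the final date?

March 19, 2086

Counting forward 18 months from January 27, 2083:
month 1 + 18 = 19, which is month 7 of year 2084 → July 2084.
Day 27 is valid in July, giving July 27, 2084.
Advancing 600 days from July 27, 2084:
July has 31 days, so 31 − 27 = 4 days remain after July 27, 2084; 600 − 4 = 596 left.
August 2084 has 31 days: 596 − 31 = 565 left.
September 2084 has 30 days: 565 − 30 = 535 left.
October 2084 has 31 days: 535 − 31 = 504 left.
November 2084 has 30 days: 504 − 30 = 474 left.
December 2084 has 31 days: 474 − 31 = 443 left.
January 2085 has 31 days: 443 − 31 = 412 left.
February 2085 has 28 days (2085 is not a leap year): 412 − 28 = 384 left.
March 2085 has 31 days: 384 − 31 = 353 left.
April 2085 has 30 days: 353 − 30 = 323 left.
May 2085 has 31 days: 323 − 31 = 292 left.
June 2085 has 30 days: 292 − 30 = 262 left.
July 2085 has 31 days: 262 − 31 = 231 left.
August 2085 has 31 days: 231 − 31 = 200 left.
September 2085 has 30 days: 200 − 30 = 170 left.
October 2085 has 31 days: 170 − 31 = 139 left.
November 2085 has 30 days: 139 − 30 = 109 left.
December 2085 has 31 days: 109 − 31 = 78 left.
January 2086 has 31 days: 78 − 31 = 47 left.
February 2086 has 28 days (2086 is not a leap year): 47 − 28 = 19 left.
19 days into March 2086 → March 19, 2086.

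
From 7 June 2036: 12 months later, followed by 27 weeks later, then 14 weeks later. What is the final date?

Adding 12 months from June 7, 2036:
month 6 + 12 = 18, which is month 6 of year 2037 → June 2037.
Day 7 is valid in June, giving June 7, 2037.
Advancing 27 weeks (= 189 days) from June 7, 2037:
June has 30 days, so 30 − 7 = 23 days remain after June 7, 2037; 189 − 23 = 166 left.
July 2037 has 31 days: 166 − 31 = 135 left.
August 2037 has 31 days: 135 − 31 = 104 left.
September 2037 has 30 days: 104 − 30 = 74 left.
October 2037 has 31 days: 74 − 31 = 43 left.
November 2037 has 30 days: 43 − 30 = 13 left.
13 days into December 2037 → December 13, 2037.
Adding 14 weeks (= 98 days) from December 13, 2037:
December has 31 days, so 31 − 13 = 18 days remain after December 13, 2037; 98 − 18 = 80 left.
January 2038 has 31 days: 80 − 31 = 49 left.
February 2038 has 28 days (2038 is not a leap year): 49 − 28 = 21 left.
21 days into March 2038 → March 21, 2038.

March 21, 2038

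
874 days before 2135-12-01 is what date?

Subtracting 874 days from December 1, 2135.
Going back 1 day from December 1, 2135 reaches the end of the previous month; 874 − 1 = 873 left.
November 2135 has 30 days: 873 − 30 = 843 left.
October 2135 has 31 days: 843 − 31 = 812 left.
September 2135 has 30 days: 812 − 30 = 782 left.
August 2135 has 31 days: 782 − 31 = 751 left.
July 2135 has 31 days: 751 − 31 = 720 left.
June 2135 has 30 days: 720 − 30 = 690 left.
May 2135 has 31 days: 690 − 31 = 659 left.
April 2135 has 30 days: 659 − 30 = 629 left.
March 2135 has 31 days: 629 − 31 = 598 left.
February 2135 has 28 days (2135 is not a leap year): 598 − 28 = 570 left.
January 2135 has 31 days: 570 − 31 = 539 left.
December 2134 has 31 days: 539 − 31 = 508 left.
November 2134 has 30 days: 508 − 30 = 478 left.
October 2134 has 31 days: 478 − 31 = 447 left.
September 2134 has 30 days: 447 − 30 = 417 left.
August 2134 has 31 days: 417 − 31 = 386 left.
July 2134 has 31 days: 386 − 31 = 355 left.
June 2134 has 30 days: 355 − 30 = 325 left.
May 2134 has 31 days: 325 − 31 = 294 left.
April 2134 has 30 days: 294 − 30 = 264 left.
March 2134 has 31 days: 264 − 31 = 233 left.
February 2134 has 28 days (2134 is not a leap year): 233 − 28 = 205 left.
January 2134 has 31 days: 205 − 31 = 174 left.
December 2133 has 31 days: 174 − 31 = 143 left.
November 2133 has 30 days: 143 − 30 = 113 left.
October 2133 has 31 days: 113 − 31 = 82 left.
September 2133 has 30 days: 82 − 30 = 52 left.
August 2133 has 31 days: 52 − 31 = 21 left.
July 2133 has 31 days; 31 − 21 = 10 → July 10, 2133.

July 10, 2133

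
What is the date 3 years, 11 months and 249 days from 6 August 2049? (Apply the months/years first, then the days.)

Counting forward 3 years, 11 months and 249 days from August 6, 2049: first the month/year part, then the days.
+3 years → 2052; month 8 + 11 = 19, which is month 7 of year 2053 → July 2053.
Day 6 is valid in July, giving July 6, 2053.
Now add 249 days from July 6, 2053.
July has 31 days, so 31 − 6 = 25 days remain after July 6, 2053; 249 − 25 = 224 left.
August 2053 has 31 days: 224 − 31 = 193 left.
September 2053 has 30 days: 193 − 30 = 163 left.
October 2053 has 31 days: 163 − 31 = 132 left.
November 2053 has 30 days: 132 − 30 = 102 left.
December 2053 has 31 days: 102 − 31 = 71 left.
January 2054 has 31 days: 71 − 31 = 40 left.
February 2054 has 28 days (2054 is not a leap year): 40 − 28 = 12 left.
12 days into March 2054 → March 12, 2054.

March 12, 2054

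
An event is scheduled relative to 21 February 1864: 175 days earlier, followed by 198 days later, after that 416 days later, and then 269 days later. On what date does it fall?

January 29, 1866

Counting back 175 days from February 21, 1864:
Going back 21 days from February 21, 1864 reaches the end of the previous month; 175 − 21 = 154 left.
January 1864 has 31 days: 154 − 31 = 123 left.
December 1863 has 31 days: 123 − 31 = 92 left.
November 1863 has 30 days: 92 − 30 = 62 left.
October 1863 has 31 days: 62 − 31 = 31 left.
September 1863 has 30 days: 31 − 30 = 1 left.
August 1863 has 31 days; 31 − 1 = 30 → August 30, 1863.
Advancing 198 days from August 30, 1863:
August has 31 days, so 31 − 30 = 1 day remains after August 30, 1863; 198 − 1 = 197 left.
September 1863 has 30 days: 197 − 30 = 167 left.
October 1863 has 31 days: 167 − 31 = 136 left.
November 1863 has 30 days: 136 − 30 = 106 left.
December 1863 has 31 days: 106 − 31 = 75 left.
January 1864 has 31 days: 75 − 31 = 44 left.
February 1864 has 29 days (1864 is a leap year): 44 − 29 = 15 left.
15 days into March 1864 → March 15, 1864.
Advancing 416 days from March 15, 1864:
March has 31 days, so 31 − 15 = 16 days remain after March 15, 1864; 416 − 16 = 400 left.
April 1864 has 30 days: 400 − 30 = 370 left.
May 1864 has 31 days: 370 − 31 = 339 left.
June 1864 has 30 days: 339 − 30 = 309 left.
July 1864 has 31 days: 309 − 31 = 278 left.
August 1864 has 31 days: 278 − 31 = 247 left.
September 1864 has 30 days: 247 − 30 = 217 left.
October 1864 has 31 days: 217 − 31 = 186 left.
November 1864 has 30 days: 186 − 30 = 156 left.
December 1864 has 31 days: 156 − 31 = 125 left.
January 1865 has 31 days: 125 − 31 = 94 left.
February 1865 has 28 days (1865 is not a leap year): 94 − 28 = 66 left.
March 1865 has 31 days: 66 − 31 = 35 left.
April 1865 has 30 days: 35 − 30 = 5 left.
5 days into May 1865 → May 5, 1865.
Adding 269 days from May 5, 1865:
May has 31 days, so 31 − 5 = 26 days remain after May 5, 1865; 269 − 26 = 243 left.
June 1865 has 30 days: 243 − 30 = 213 left.
July 1865 has 31 days: 213 − 31 = 182 left.
August 1865 has 31 days: 182 − 31 = 151 left.
September 1865 has 30 days: 151 − 30 = 121 left.
October 1865 has 31 days: 121 − 31 = 90 left.
November 1865 has 30 days: 90 − 30 = 60 left.
December 1865 has 31 days: 60 − 31 = 29 left.
29 days into January 1866 → January 29, 1866.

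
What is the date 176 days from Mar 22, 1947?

Counting forward 176 days from March 22, 1947.
March has 31 days, so 31 − 22 = 9 days remain after March 22, 1947; 176 − 9 = 167 left.
April 1947 has 30 days: 167 − 30 = 137 left.
May 1947 has 31 days: 137 − 31 = 106 left.
June 1947 has 30 days: 106 − 30 = 76 left.
July 1947 has 31 days: 76 − 31 = 45 left.
August 1947 has 31 days: 45 − 31 = 14 left.
14 days into September 1947 → September 14, 1947.

September 14, 1947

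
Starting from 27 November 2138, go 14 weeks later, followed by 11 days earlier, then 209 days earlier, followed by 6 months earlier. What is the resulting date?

January 28, 2138

Adding 14 weeks (= 98 days) from November 27, 2138:
November has 30 days, so 30 − 27 = 3 days remain after November 27, 2138; 98 − 3 = 95 left.
December 2138 has 31 days: 95 − 31 = 64 left.
January 2139 has 31 days: 64 − 31 = 33 left.
February 2139 has 28 days (2139 is not a leap year): 33 − 28 = 5 left.
5 days into March 2139 → March 5, 2139.
Counting back 11 days from March 5, 2139:
Going back 5 days from March 5, 2139 reaches the end of the previous month; 11 − 5 = 6 left.
February 2139 has 28 days; 28 − 6 = 22 → February 22, 2139.
Counting back 209 days from February 22, 2139:
Going back 22 days from February 22, 2139 reaches the end of the previous month; 209 − 22 = 187 left.
January 2139 has 31 days: 187 − 31 = 156 left.
December 2138 has 31 days: 156 − 31 = 125 left.
November 2138 has 30 days: 125 − 30 = 95 left.
October 2138 has 31 days: 95 − 31 = 64 left.
September 2138 has 30 days: 64 − 30 = 34 left.
August 2138 has 31 days: 34 − 31 = 3 left.
July 2138 has 31 days; 31 − 3 = 28 → July 28, 2138.
Counting back 6 months from July 28, 2138:
month 7 − 6 = 1 → January 2138.
Day 28 is valid in January, giving January 28, 2138.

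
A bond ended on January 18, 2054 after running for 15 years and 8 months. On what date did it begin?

May 18, 2038

Going back 15 years and 8 months from January 18, 2054.
-15 years → 2039; month 1 − 8 = -7, which is month 5 of year 2038 → May 2038.
Day 18 is valid in May, giving May 18, 2038.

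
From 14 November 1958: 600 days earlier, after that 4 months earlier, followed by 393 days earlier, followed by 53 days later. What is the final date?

Going back 600 days from November 14, 1958:
Going back 14 days from November 14, 1958 reaches the end of the previous month; 600 − 14 = 586 left.
October 1958 has 31 days: 586 − 31 = 555 left.
September 1958 has 30 days: 555 − 30 = 525 left.
August 1958 has 31 days: 525 − 31 = 494 left.
July 1958 has 31 days: 494 − 31 = 463 left.
June 1958 has 30 days: 463 − 30 = 433 left.
May 1958 has 31 days: 433 − 31 = 402 left.
April 1958 has 30 days: 402 − 30 = 372 left.
March 1958 has 31 days: 372 − 31 = 341 left.
February 1958 has 28 days (1958 is not a leap year): 341 − 28 = 313 left.
January 1958 has 31 days: 313 − 31 = 282 left.
December 1957 has 31 days: 282 − 31 = 251 left.
November 1957 has 30 days: 251 − 30 = 221 left.
October 1957 has 31 days: 221 − 31 = 190 left.
September 1957 has 30 days: 190 − 30 = 160 left.
August 1957 has 31 days: 160 − 31 = 129 left.
July 1957 has 31 days: 129 − 31 = 98 left.
June 1957 has 30 days: 98 − 30 = 68 left.
May 1957 has 31 days: 68 − 31 = 37 left.
April 1957 has 30 days: 37 − 30 = 7 left.
March 1957 has 31 days; 31 − 7 = 24 → March 24, 1957.
Counting back 4 months from March 24, 1957:
month 3 − 4 = -1, which is month 11 of year 1956 → November 1956.
Day 24 is valid in November, giving November 24, 1956.
Counting back 393 days from November 24, 1956:
Going back 24 days from November 24, 1956 reaches the end of the previous month; 393 − 24 = 369 left.
October 1956 has 31 days: 369 − 31 = 338 left.
September 1956 has 30 days: 338 − 30 = 308 left.
August 1956 has 31 days: 308 − 31 = 277 left.
July 1956 has 31 days: 277 − 31 = 246 left.
June 1956 has 30 days: 246 − 30 = 216 left.
May 1956 has 31 days: 216 − 31 = 185 left.
April 1956 has 30 days: 185 − 30 = 155 left.
March 1956 has 31 days: 155 − 31 = 124 left.
February 1956 has 29 days (1956 is a leap year): 124 − 29 = 95 left.
January 1956 has 31 days: 95 − 31 = 64 left.
December 1955 has 31 days: 64 − 31 = 33 left.
November 1955 has 30 days: 33 − 30 = 3 left.
October 1955 has 31 days; 31 − 3 = 28 → October 28, 1955.
Counting forward 53 days from October 28, 1955:
October has 31 days, so 31 − 28 = 3 days remain after October 28, 1955; 53 − 3 = 50 left.
November 1955 has 30 days: 50 − 30 = 20 left.
20 days into December 1955 → December 20, 1955.

December 20, 1955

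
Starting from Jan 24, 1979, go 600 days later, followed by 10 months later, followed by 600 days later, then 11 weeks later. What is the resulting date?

Counting forward 600 days from January 24, 1979:
January has 31 days, so 31 − 24 = 7 days remain after January 24, 1979; 600 − 7 = 593 left.
February 1979 has 28 days (1979 is not a leap year): 593 − 28 = 565 left.
March 1979 has 31 days: 565 − 31 = 534 left.
April 1979 has 30 days: 534 − 30 = 504 left.
May 1979 has 31 days: 504 − 31 = 473 left.
June 1979 has 30 days: 473 − 30 = 443 left.
July 1979 has 31 days: 443 − 31 = 412 left.
August 1979 has 31 days: 412 − 31 = 381 left.
September 1979 has 30 days: 381 − 30 = 351 left.
October 1979 has 31 days: 351 − 31 = 320 left.
November 1979 has 30 days: 320 − 30 = 290 left.
December 1979 has 31 days: 290 − 31 = 259 left.
January 1980 has 31 days: 259 − 31 = 228 left.
February 1980 has 29 days (1980 is a leap year): 228 − 29 = 199 left.
March 1980 has 31 days: 199 − 31 = 168 left.
April 1980 has 30 days: 168 − 30 = 138 left.
May 1980 has 31 days: 138 − 31 = 107 left.
June 1980 has 30 days: 107 − 30 = 77 left.
July 1980 has 31 days: 77 − 31 = 46 left.
August 1980 has 31 days: 46 − 31 = 15 left.
15 days into September 1980 → September 15, 1980.
Adding 10 months from September 15, 1980:
month 9 + 10 = 19, which is month 7 of year 1981 → July 1981.
Day 15 is valid in July, giving July 15, 1981.
Advancing 600 days from July 15, 1981:
July has 31 days, so 31 − 15 = 16 days remain after July 15, 1981; 600 − 16 = 584 left.
August 1981 has 31 days: 584 − 31 = 553 left.
September 1981 has 30 days: 553 − 30 = 523 left.
October 1981 has 31 days: 523 − 31 = 492 left.
November 1981 has 30 days: 492 − 30 = 462 left.
December 1981 has 31 days: 462 − 31 = 431 left.
January 1982 has 31 days: 431 − 31 = 400 left.
February 1982 has 28 days (1982 is not a leap year): 400 − 28 = 372 left.
March 1982 has 31 days: 372 − 31 = 341 left.
April 1982 has 30 days: 341 − 30 = 311 left.
May 1982 has 31 days: 311 − 31 = 280 left.
June 1982 has 30 days: 280 − 30 = 250 left.
July 1982 has 31 days: 250 − 31 = 219 left.
August 1982 has 31 days: 219 − 31 = 188 left.
September 1982 has 30 days: 188 − 30 = 158 left.
October 1982 has 31 days: 158 − 31 = 127 left.
November 1982 has 30 days: 127 − 30 = 97 left.
December 1982 has 31 days: 97 − 31 = 66 left.
January 1983 has 31 days: 66 − 31 = 35 left.
February 1983 has 28 days (1983 is not a leap year): 35 − 28 = 7 left.
7 days into March 1983 → March 7, 1983.
Counting forward 11 weeks (= 77 days) from March 7, 1983:
March has 31 days, so 31 − 7 = 24 days remain after March 7, 1983; 77 − 24 = 53 left.
April 1983 has 30 days: 53 − 30 = 23 left.
23 days into May 1983 → May 23, 1983.

May 23, 1983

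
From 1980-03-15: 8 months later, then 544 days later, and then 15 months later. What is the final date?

Counting forward 8 months from March 15, 1980:
month 3 + 8 = 11 → November 1980.
Day 15 is valid in November, giving November 15, 1980.
Adding 544 days from November 15, 1980:
November has 30 days, so 30 − 15 = 15 days remain after November 15, 1980; 544 − 15 = 529 left.
December 1980 has 31 days: 529 − 31 = 498 left.
January 1981 has 31 days: 498 − 31 = 467 left.
February 1981 has 28 days (1981 is not a leap year): 467 − 28 = 439 left.
March 1981 has 31 days: 439 − 31 = 408 left.
April 1981 has 30 days: 408 − 30 = 378 left.
May 1981 has 31 days: 378 − 31 = 347 left.
June 1981 has 30 days: 347 − 30 = 317 left.
July 1981 has 31 days: 317 − 31 = 286 left.
August 1981 has 31 days: 286 − 31 = 255 left.
September 1981 has 30 days: 255 − 30 = 225 left.
October 1981 has 31 days: 225 − 31 = 194 left.
November 1981 has 30 days: 194 − 30 = 164 left.
December 1981 has 31 days: 164 − 31 = 133 left.
January 1982 has 31 days: 133 − 31 = 102 left.
February 1982 has 28 days (1982 is not a leap year): 102 − 28 = 74 left.
March 1982 has 31 days: 74 − 31 = 43 left.
April 1982 has 30 days: 43 − 30 = 13 left.
13 days into May 1982 → May 13, 1982.
Counting forward 15 months from May 13, 1982:
month 5 + 15 = 20, which is month 8 of year 1983 → August 1983.
Day 13 is valid in August, giving August 13, 1983.

August 13, 1983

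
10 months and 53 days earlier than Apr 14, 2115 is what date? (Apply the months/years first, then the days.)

April 22, 2114

Going back 10 months and 53 days from April 14, 2115: first the month/year part, then the days.
month 4 − 10 = -6, which is month 6 of year 2114 → June 2114.
Day 14 is valid in June, giving June 14, 2114.
Now subtract 53 days from June 14, 2114.
Going back 14 days from June 14, 2114 reaches the end of the previous month; 53 − 14 = 39 left.
May 2114 has 31 days: 39 − 31 = 8 left.
April 2114 has 30 days; 30 − 8 = 22 → April 22, 2114.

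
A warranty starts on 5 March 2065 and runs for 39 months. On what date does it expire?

June 5, 2068

Advancing 39 months from March 5, 2065.
month 3 + 39 = 42, which is month 6 of year 2068 → June 2068.
Day 5 is valid in June, giving June 5, 2068.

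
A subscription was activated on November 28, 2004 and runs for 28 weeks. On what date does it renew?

Counting forward 28 weeks = 196 days from November 28, 2004.
November has 30 days, so 30 − 28 = 2 days remain after November 28, 2004; 196 − 2 = 194 left.
December 2004 has 31 days: 194 − 31 = 163 left.
January 2005 has 31 days: 163 − 31 = 132 left.
February 2005 has 28 days (2005 is not a leap year): 132 − 28 = 104 left.
March 2005 has 31 days: 104 − 31 = 73 left.
April 2005 has 30 days: 73 − 30 = 43 left.
May 2005 has 31 days: 43 − 31 = 12 left.
12 days into June 2005 → June 12, 2005.

June 12, 2005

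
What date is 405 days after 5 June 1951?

Adding 405 days from June 5, 1951.
June has 30 days, so 30 − 5 = 25 days remain after June 5, 1951; 405 − 25 = 380 left.
July 1951 has 31 days: 380 − 31 = 349 left.
August 1951 has 31 days: 349 − 31 = 318 left.
September 1951 has 30 days: 318 − 30 = 288 left.
October 1951 has 31 days: 288 − 31 = 257 left.
November 1951 has 30 days: 257 − 30 = 227 left.
December 1951 has 31 days: 227 − 31 = 196 left.
January 1952 has 31 days: 196 − 31 = 165 left.
February 1952 has 29 days (1952 is a leap year): 165 − 29 = 136 left.
March 1952 has 31 days: 136 − 31 = 105 left.
April 1952 has 30 days: 105 − 30 = 75 left.
May 1952 has 31 days: 75 − 31 = 44 left.
June 1952 has 30 days: 44 − 30 = 14 left.
14 days into July 1952 → July 14, 1952.

July 14, 1952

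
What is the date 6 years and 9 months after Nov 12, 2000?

August 12, 2007

Advancing 6 years and 9 months from November 12, 2000.
+6 years → 2006; month 11 + 9 = 20, which is month 8 of year 2007 → August 2007.
Day 12 is valid in August, giving August 12, 2007.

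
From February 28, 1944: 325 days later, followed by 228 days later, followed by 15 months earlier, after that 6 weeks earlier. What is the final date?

Counting forward 325 days from February 28, 1944:
February has 29 days, so 29 − 28 = 1 day remains after February 28, 1944; 325 − 1 = 324 left.
March 1944 has 31 days: 324 − 31 = 293 left.
April 1944 has 30 days: 293 − 30 = 263 left.
May 1944 has 31 days: 263 − 31 = 232 left.
June 1944 has 30 days: 232 − 30 = 202 left.
July 1944 has 31 days: 202 − 31 = 171 left.
August 1944 has 31 days: 171 − 31 = 140 left.
September 1944 has 30 days: 140 − 30 = 110 left.
October 1944 has 31 days: 110 − 31 = 79 left.
November 1944 has 30 days: 79 − 30 = 49 left.
December 1944 has 31 days: 49 − 31 = 18 left.
18 days into January 1945 → January 18, 1945.
Counting forward 228 days from January 18, 1945:
January has 31 days, so 31 − 18 = 13 days remain after January 18, 1945; 228 − 13 = 215 left.
February 1945 has 28 days (1945 is not a leap year): 215 − 28 = 187 left.
March 1945 has 31 days: 187 − 31 = 156 left.
April 1945 has 30 days: 156 − 30 = 126 left.
May 1945 has 31 days: 126 − 31 = 95 left.
June 1945 has 30 days: 95 − 30 = 65 left.
July 1945 has 31 days: 65 − 31 = 34 left.
August 1945 has 31 days: 34 − 31 = 3 left.
3 days into September 1945 → September 3, 1945.
Going back 15 months from September 3, 1945:
month 9 − 15 = -6, which is month 6 of year 1944 → June 1944.
Day 3 is valid in June, giving June 3, 1944.
Going back 6 weeks (= 42 days) from June 3, 1944:
Going back 3 days from June 3, 1944 reaches the end of the previous month; 42 − 3 = 39 left.
May 1944 has 31 days: 39 − 31 = 8 left.
April 1944 has 30 days; 30 − 8 = 22 → April 22, 1944.

April 22, 1944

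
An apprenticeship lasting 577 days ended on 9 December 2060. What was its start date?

May 12, 2059

Subtracting 577 days from December 9, 2060.
Going back 9 days from December 9, 2060 reaches the end of the previous month; 577 − 9 = 568 left.
November 2060 has 30 days: 568 − 30 = 538 left.
October 2060 has 31 days: 538 − 31 = 507 left.
September 2060 has 30 days: 507 − 30 = 477 left.
August 2060 has 31 days: 477 − 31 = 446 left.
July 2060 has 31 days: 446 − 31 = 415 left.
June 2060 has 30 days: 415 − 30 = 385 left.
May 2060 has 31 days: 385 − 31 = 354 left.
April 2060 has 30 days: 354 − 30 = 324 left.
March 2060 has 31 days: 324 − 31 = 293 left.
February 2060 has 29 days (2060 is a leap year): 293 − 29 = 264 left.
January 2060 has 31 days: 264 − 31 = 233 left.
December 2059 has 31 days: 233 − 31 = 202 left.
November 2059 has 30 days: 202 − 30 = 172 left.
October 2059 has 31 days: 172 − 31 = 141 left.
September 2059 has 30 days: 141 − 30 = 111 left.
August 2059 has 31 days: 111 − 31 = 80 left.
July 2059 has 31 days: 80 − 31 = 49 left.
June 2059 has 30 days: 49 − 30 = 19 left.
May 2059 has 31 days; 31 − 19 = 12 → May 12, 2059.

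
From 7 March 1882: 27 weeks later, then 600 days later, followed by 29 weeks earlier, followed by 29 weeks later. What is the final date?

May 4, 1884

Counting forward 27 weeks (= 189 days) from March 7, 1882:
March has 31 days, so 31 − 7 = 24 days remain after March 7, 1882; 189 − 24 = 165 left.
April 1882 has 30 days: 165 − 30 = 135 left.
May 1882 has 31 days: 135 − 31 = 104 left.
June 1882 has 30 days: 104 − 30 = 74 left.
July 1882 has 31 days: 74 − 31 = 43 left.
August 1882 has 31 days: 43 − 31 = 12 left.
12 days into September 1882 → September 12, 1882.
Adding 600 days from September 12, 1882:
September has 30 days, so 30 − 12 = 18 days remain after September 12, 1882; 600 − 18 = 582 left.
October 1882 has 31 days: 582 − 31 = 551 left.
November 1882 has 30 days: 551 − 30 = 521 left.
December 1882 has 31 days: 521 − 31 = 490 left.
January 1883 has 31 days: 490 − 31 = 459 left.
February 1883 has 28 days (1883 is not a leap year): 459 − 28 = 431 left.
March 1883 has 31 days: 431 − 31 = 400 left.
April 1883 has 30 days: 400 − 30 = 370 left.
May 1883 has 31 days: 370 − 31 = 339 left.
June 1883 has 30 days: 339 − 30 = 309 left.
July 1883 has 31 days: 309 − 31 = 278 left.
August 1883 has 31 days: 278 − 31 = 247 left.
September 1883 has 30 days: 247 − 30 = 217 left.
October 1883 has 31 days: 217 − 31 = 186 left.
November 1883 has 30 days: 186 − 30 = 156 left.
December 1883 has 31 days: 156 − 31 = 125 left.
January 1884 has 31 days: 125 − 31 = 94 left.
February 1884 has 29 days (1884 is a leap year): 94 − 29 = 65 left.
March 1884 has 31 days: 65 − 31 = 34 left.
April 1884 has 30 days: 34 − 30 = 4 left.
4 days into May 1884 → May 4, 1884.
Counting back 29 weeks (= 203 days) from May 4, 1884:
Going back 4 days from May 4, 1884 reaches the end of the previous month; 203 − 4 = 199 left.
April 1884 has 30 days: 199 − 30 = 169 left.
March 1884 has 31 days: 169 − 31 = 138 left.
February 1884 has 29 days (1884 is a leap year): 138 − 29 = 109 left.
January 1884 has 31 days: 109 − 31 = 78 left.
December 1883 has 31 days: 78 − 31 = 47 left.
November 1883 has 30 days: 47 − 30 = 17 left.
October 1883 has 31 days; 31 − 17 = 14 → October 14, 1883.
Counting forward 29 weeks (= 203 days) from October 14, 1883:
October has 31 days, so 31 − 14 = 17 days remain after October 14, 1883; 203 − 17 = 186 left.
November 1883 has 30 days: 186 − 30 = 156 left.
December 1883 has 31 days: 156 − 31 = 125 left.
January 1884 has 31 days: 125 − 31 = 94 left.
February 1884 has 29 days (1884 is a leap year): 94 − 29 = 65 left.
March 1884 has 31 days: 65 − 31 = 34 left.
April 1884 has 30 days: 34 − 30 = 4 left.
4 days into May 1884 → May 4, 1884.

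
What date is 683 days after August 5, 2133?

Advancing 683 days from August 5, 2133.
August has 31 days, so 31 − 5 = 26 days remain after August 5, 2133; 683 − 26 = 657 left.
September 2133 has 30 days: 657 − 30 = 627 left.
October 2133 has 31 days: 627 − 31 = 596 left.
November 2133 has 30 days: 596 − 30 = 566 left.
December 2133 has 31 days: 566 − 31 = 535 left.
January 2134 has 31 days: 535 − 31 = 504 left.
February 2134 has 28 days (2134 is not a leap year): 504 − 28 = 476 left.
March 2134 has 31 days: 476 − 31 = 445 left.
April 2134 has 30 days: 445 − 30 = 415 left.
May 2134 has 31 days: 415 − 31 = 384 left.
June 2134 has 30 days: 384 − 30 = 354 left.
July 2134 has 31 days: 354 − 31 = 323 left.
August 2134 has 31 days: 323 − 31 = 292 left.
September 2134 has 30 days: 292 − 30 = 262 left.
October 2134 has 31 days: 262 − 31 = 231 left.
November 2134 has 30 days: 231 − 30 = 201 left.
December 2134 has 31 days: 201 − 31 = 170 left.
January 2135 has 31 days: 170 − 31 = 139 left.
February 2135 has 28 days (2135 is not a leap year): 139 − 28 = 111 left.
March 2135 has 31 days: 111 − 31 = 80 left.
April 2135 has 30 days: 80 − 30 = 50 left.
May 2135 has 31 days: 50 − 31 = 19 left.
19 days into June 2135 → June 19, 2135.

June 19, 2135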